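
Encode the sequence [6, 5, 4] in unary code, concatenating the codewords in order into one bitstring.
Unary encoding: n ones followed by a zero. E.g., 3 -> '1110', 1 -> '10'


Encode each number as n ones followed by a terminating 0:
  6 -> 1111110 (7 bits)
  5 -> 111110 (6 bits)
  4 -> 11110 (5 bits)
Total length = 7 + 6 + 5 = 18 bits.

Unary([6, 5, 4]) = 111111011111011110 (18 bits)


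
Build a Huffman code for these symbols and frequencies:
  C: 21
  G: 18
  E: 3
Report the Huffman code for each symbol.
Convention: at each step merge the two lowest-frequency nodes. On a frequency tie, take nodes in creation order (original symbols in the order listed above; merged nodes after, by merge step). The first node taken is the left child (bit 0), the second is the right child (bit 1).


Huffman tree construction:
Step 1: Merge E(3) + G(18) = 21
Step 2: Merge C(21) + (E+G)(21) = 42
Read each symbol's code off the tree from the root (left child = 0, right child = 1).

Codes:
  C: 0 (length 1)
  G: 11 (length 2)
  E: 10 (length 2)
Average code length: 63/42 = 1.5000 bits/symbol


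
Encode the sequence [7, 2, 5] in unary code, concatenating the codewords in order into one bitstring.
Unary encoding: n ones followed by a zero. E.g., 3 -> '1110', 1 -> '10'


Encode each number as n ones followed by a terminating 0:
  7 -> 11111110 (8 bits)
  2 -> 110 (3 bits)
  5 -> 111110 (6 bits)
Total length = 8 + 3 + 6 = 17 bits.

Unary([7, 2, 5]) = 11111110110111110 (17 bits)


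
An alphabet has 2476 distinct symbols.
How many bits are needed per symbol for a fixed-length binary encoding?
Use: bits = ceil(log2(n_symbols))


log2(2476) = 11.2738
Bracket: 2^11 = 2048 < 2476 <= 2^12 = 4096
So ceil(log2(2476)) = 12

bits = ceil(log2(2476)) = ceil(11.2738) = 12 bits


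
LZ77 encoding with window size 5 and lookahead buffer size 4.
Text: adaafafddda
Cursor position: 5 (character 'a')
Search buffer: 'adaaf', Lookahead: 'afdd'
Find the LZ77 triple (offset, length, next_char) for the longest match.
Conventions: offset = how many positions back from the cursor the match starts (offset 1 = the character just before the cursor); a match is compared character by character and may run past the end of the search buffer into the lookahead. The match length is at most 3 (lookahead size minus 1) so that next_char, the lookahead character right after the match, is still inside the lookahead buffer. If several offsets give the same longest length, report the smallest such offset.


Try each offset into the search buffer:
  offset=1 (pos 4, char 'f'): match length 0
  offset=2 (pos 3, char 'a'): match length 2
  offset=3 (pos 2, char 'a'): match length 1
  offset=4 (pos 1, char 'd'): match length 0
  offset=5 (pos 0, char 'a'): match length 1
Longest match has length 2 at offset 2.
next_char = character at position 5 + 2 = 7 -> 'd'

Best match: offset=2, length=2 (matching 'af' starting at position 3)
LZ77 triple: (2, 2, 'd')


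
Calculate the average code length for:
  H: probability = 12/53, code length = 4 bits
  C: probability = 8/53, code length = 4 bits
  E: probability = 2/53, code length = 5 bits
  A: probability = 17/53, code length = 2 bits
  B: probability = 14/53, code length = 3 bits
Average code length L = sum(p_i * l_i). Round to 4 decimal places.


Weighted contributions p_i * l_i:
  H: (12/53) * 4 = 48/53
  C: (8/53) * 4 = 32/53
  E: (2/53) * 5 = 10/53
  A: (17/53) * 2 = 34/53
  B: (14/53) * 3 = 42/53
Sum = (48 + 32 + 10 + 34 + 42)/53 = 166/53

L = 166/53 = 3.1321 bits/symbol


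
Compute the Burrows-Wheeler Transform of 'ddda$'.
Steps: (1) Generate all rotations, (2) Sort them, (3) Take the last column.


Rotations (sorted):
  0: $ddda -> last char: a
  1: a$ddd -> last char: d
  2: da$dd -> last char: d
  3: dda$d -> last char: d
  4: ddda$ -> last char: $


BWT = addd$


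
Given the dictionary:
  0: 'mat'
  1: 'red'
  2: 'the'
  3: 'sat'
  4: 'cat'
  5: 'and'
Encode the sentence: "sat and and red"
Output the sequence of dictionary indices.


Look up each word in the dictionary:
  'sat' -> 3
  'and' -> 5
  'and' -> 5
  'red' -> 1

Encoded: [3, 5, 5, 1]


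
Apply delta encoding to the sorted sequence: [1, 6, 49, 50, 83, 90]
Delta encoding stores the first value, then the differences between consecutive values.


First value: 1
Deltas:
  6 - 1 = 5
  49 - 6 = 43
  50 - 49 = 1
  83 - 50 = 33
  90 - 83 = 7


Delta encoded: [1, 5, 43, 1, 33, 7]


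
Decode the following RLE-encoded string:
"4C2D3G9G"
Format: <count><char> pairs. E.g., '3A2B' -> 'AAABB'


Expanding each <count><char> pair:
  4C -> 'CCCC'
  2D -> 'DD'
  3G -> 'GGG'
  9G -> 'GGGGGGGGG'

Decoded = CCCCDDGGGGGGGGGGGG


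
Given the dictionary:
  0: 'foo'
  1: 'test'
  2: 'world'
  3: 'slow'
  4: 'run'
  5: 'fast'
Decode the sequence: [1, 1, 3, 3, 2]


Look up each index in the dictionary:
  1 -> 'test'
  1 -> 'test'
  3 -> 'slow'
  3 -> 'slow'
  2 -> 'world'

Decoded: "test test slow slow world"


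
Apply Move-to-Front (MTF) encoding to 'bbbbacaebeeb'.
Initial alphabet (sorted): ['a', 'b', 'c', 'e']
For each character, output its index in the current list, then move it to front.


MTF encoding:
'b': index 1 in ['a', 'b', 'c', 'e'] -> ['b', 'a', 'c', 'e']
'b': index 0 in ['b', 'a', 'c', 'e'] -> ['b', 'a', 'c', 'e']
'b': index 0 in ['b', 'a', 'c', 'e'] -> ['b', 'a', 'c', 'e']
'b': index 0 in ['b', 'a', 'c', 'e'] -> ['b', 'a', 'c', 'e']
'a': index 1 in ['b', 'a', 'c', 'e'] -> ['a', 'b', 'c', 'e']
'c': index 2 in ['a', 'b', 'c', 'e'] -> ['c', 'a', 'b', 'e']
'a': index 1 in ['c', 'a', 'b', 'e'] -> ['a', 'c', 'b', 'e']
'e': index 3 in ['a', 'c', 'b', 'e'] -> ['e', 'a', 'c', 'b']
'b': index 3 in ['e', 'a', 'c', 'b'] -> ['b', 'e', 'a', 'c']
'e': index 1 in ['b', 'e', 'a', 'c'] -> ['e', 'b', 'a', 'c']
'e': index 0 in ['e', 'b', 'a', 'c'] -> ['e', 'b', 'a', 'c']
'b': index 1 in ['e', 'b', 'a', 'c'] -> ['b', 'e', 'a', 'c']


Output: [1, 0, 0, 0, 1, 2, 1, 3, 3, 1, 0, 1]


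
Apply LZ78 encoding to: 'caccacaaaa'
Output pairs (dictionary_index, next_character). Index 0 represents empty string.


LZ78 encoding steps:
Dictionary: {0: ''}
Step 1: w='' (idx 0), next='c' -> output (0, 'c'), add 'c' as idx 1
Step 2: w='' (idx 0), next='a' -> output (0, 'a'), add 'a' as idx 2
Step 3: w='c' (idx 1), next='c' -> output (1, 'c'), add 'cc' as idx 3
Step 4: w='a' (idx 2), next='c' -> output (2, 'c'), add 'ac' as idx 4
Step 5: w='a' (idx 2), next='a' -> output (2, 'a'), add 'aa' as idx 5
Step 6: w='aa' (idx 5), end of input -> output (5, '')


Encoded: [(0, 'c'), (0, 'a'), (1, 'c'), (2, 'c'), (2, 'a'), (5, '')]


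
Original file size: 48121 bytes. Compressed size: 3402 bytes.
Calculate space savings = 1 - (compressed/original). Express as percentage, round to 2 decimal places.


ratio = compressed/original = 3402/48121 = 0.070697
savings = 1 - ratio = 1 - 0.070697 = 0.929303
as a percentage: 0.929303 * 100 = 92.93%

Space savings = 1 - 3402/48121 = 92.93%


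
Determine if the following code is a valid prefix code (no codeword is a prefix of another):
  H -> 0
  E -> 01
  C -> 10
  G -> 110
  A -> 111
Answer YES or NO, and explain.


Checking each pair (does one codeword prefix another?):
  H='0' vs E='01': prefix -- VIOLATION

NO -- this is NOT a valid prefix code. H (0) is a prefix of E (01).


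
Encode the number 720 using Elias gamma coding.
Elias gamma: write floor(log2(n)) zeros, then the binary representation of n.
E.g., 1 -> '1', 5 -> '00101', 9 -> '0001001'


num_bits = floor(log2(720)) + 1 = 10
leading_zeros = num_bits - 1 = 9
binary(720) = 1011010000

Elias gamma(720) = '000000000' + '1011010000' = 0000000001011010000 (19 bits)


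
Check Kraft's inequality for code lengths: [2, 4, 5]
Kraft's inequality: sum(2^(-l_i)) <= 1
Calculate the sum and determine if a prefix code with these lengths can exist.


Sum = 2^(-2) + 2^(-4) + 2^(-5)
    = 0.25 + 0.0625 + 0.03125
    = 11/32 = 0.34375
Since 0.34375 <= 1, Kraft's inequality IS satisfied.
A prefix code with these lengths CAN exist.

Kraft sum = 0.34375. Satisfied.


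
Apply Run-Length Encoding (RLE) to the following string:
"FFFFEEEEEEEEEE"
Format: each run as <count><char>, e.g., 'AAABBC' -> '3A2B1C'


Scanning runs left to right:
  i=0: run of 'F' x 4 -> '4F'
  i=4: run of 'E' x 10 -> '10E'

RLE = 4F10E


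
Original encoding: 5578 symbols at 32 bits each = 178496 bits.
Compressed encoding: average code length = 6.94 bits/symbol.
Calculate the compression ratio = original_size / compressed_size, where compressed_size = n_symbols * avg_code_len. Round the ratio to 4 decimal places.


original_size = n_symbols * orig_bits = 5578 * 32 = 178496 bits
compressed_size = n_symbols * avg_code_len = 5578 * 6.94 = 38711.32 bits
ratio = original_size / compressed_size = 178496 / 38711.32 = 4.611

Compression ratio = 4.611


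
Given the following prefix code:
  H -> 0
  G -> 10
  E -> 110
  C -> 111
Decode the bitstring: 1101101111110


Decoding step by step:
Bits 110 -> E
Bits 110 -> E
Bits 111 -> C
Bits 111 -> C
Bits 0 -> H


Decoded message: EECCH


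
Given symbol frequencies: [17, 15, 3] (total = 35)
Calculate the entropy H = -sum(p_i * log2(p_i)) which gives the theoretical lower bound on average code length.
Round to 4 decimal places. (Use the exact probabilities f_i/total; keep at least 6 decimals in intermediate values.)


Per-symbol terms -p_i * log2(p_i) with p_i = f_i/35:
  p = 17/35 = 0.485714: log2(p) = -1.041820, -p*log2(p) = 0.506027
  p = 15/35 = 0.428571: log2(p) = -1.222392, -p*log2(p) = 0.523882
  p = 3/35 = 0.085714: log2(p) = -3.544321, -p*log2(p) = 0.303799
H = 0.506027 + 0.523882 + 0.303799 = 1.333708

H = 1.3337 bits/symbol


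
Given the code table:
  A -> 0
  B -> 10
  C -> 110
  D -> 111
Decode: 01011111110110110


Decoding:
0 -> A
10 -> B
111 -> D
111 -> D
10 -> B
110 -> C
110 -> C


Result: ABDDBCC


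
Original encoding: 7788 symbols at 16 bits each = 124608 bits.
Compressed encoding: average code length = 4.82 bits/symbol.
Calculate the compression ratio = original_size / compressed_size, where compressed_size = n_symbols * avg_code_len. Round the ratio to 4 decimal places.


original_size = n_symbols * orig_bits = 7788 * 16 = 124608 bits
compressed_size = n_symbols * avg_code_len = 7788 * 4.82 = 37538.16 bits
ratio = original_size / compressed_size = 124608 / 37538.16 = 3.3195

Compression ratio = 3.3195


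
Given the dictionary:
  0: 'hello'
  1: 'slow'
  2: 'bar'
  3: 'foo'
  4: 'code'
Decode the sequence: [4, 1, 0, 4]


Look up each index in the dictionary:
  4 -> 'code'
  1 -> 'slow'
  0 -> 'hello'
  4 -> 'code'

Decoded: "code slow hello code"


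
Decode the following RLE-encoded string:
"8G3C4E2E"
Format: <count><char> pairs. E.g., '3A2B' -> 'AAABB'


Expanding each <count><char> pair:
  8G -> 'GGGGGGGG'
  3C -> 'CCC'
  4E -> 'EEEE'
  2E -> 'EE'

Decoded = GGGGGGGGCCCEEEEEE


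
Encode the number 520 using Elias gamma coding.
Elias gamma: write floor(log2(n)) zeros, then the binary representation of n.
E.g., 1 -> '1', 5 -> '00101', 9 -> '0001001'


num_bits = floor(log2(520)) + 1 = 10
leading_zeros = num_bits - 1 = 9
binary(520) = 1000001000

Elias gamma(520) = '000000000' + '1000001000' = 0000000001000001000 (19 bits)


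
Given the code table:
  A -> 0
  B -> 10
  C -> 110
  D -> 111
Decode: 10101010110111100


Decoding:
10 -> B
10 -> B
10 -> B
10 -> B
110 -> C
111 -> D
10 -> B
0 -> A


Result: BBBBCDBA


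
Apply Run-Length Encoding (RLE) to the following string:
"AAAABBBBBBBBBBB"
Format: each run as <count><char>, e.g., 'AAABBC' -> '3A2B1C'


Scanning runs left to right:
  i=0: run of 'A' x 4 -> '4A'
  i=4: run of 'B' x 11 -> '11B'

RLE = 4A11B


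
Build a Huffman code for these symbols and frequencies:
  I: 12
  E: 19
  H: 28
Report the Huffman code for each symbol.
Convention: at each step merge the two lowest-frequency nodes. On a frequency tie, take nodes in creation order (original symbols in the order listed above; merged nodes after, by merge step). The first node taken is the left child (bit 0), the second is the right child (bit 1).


Huffman tree construction:
Step 1: Merge I(12) + E(19) = 31
Step 2: Merge H(28) + (I+E)(31) = 59
Read each symbol's code off the tree from the root (left child = 0, right child = 1).

Codes:
  I: 10 (length 2)
  E: 11 (length 2)
  H: 0 (length 1)
Average code length: 90/59 = 1.5254 bits/symbol


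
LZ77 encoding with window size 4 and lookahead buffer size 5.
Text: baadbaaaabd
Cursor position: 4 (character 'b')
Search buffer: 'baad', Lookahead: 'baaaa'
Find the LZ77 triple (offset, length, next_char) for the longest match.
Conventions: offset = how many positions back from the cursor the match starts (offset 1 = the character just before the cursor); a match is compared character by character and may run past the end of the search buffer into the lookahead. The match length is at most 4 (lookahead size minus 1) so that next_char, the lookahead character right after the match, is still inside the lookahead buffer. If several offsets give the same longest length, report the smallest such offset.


Try each offset into the search buffer:
  offset=1 (pos 3, char 'd'): match length 0
  offset=2 (pos 2, char 'a'): match length 0
  offset=3 (pos 1, char 'a'): match length 0
  offset=4 (pos 0, char 'b'): match length 3
Longest match has length 3 at offset 4.
next_char = character at position 4 + 3 = 7 -> 'a'

Best match: offset=4, length=3 (matching 'baa' starting at position 0)
LZ77 triple: (4, 3, 'a')


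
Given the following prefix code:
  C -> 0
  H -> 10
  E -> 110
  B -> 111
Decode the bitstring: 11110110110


Decoding step by step:
Bits 111 -> B
Bits 10 -> H
Bits 110 -> E
Bits 110 -> E


Decoded message: BHEE


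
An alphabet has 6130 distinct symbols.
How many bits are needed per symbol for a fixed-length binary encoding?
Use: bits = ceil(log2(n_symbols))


log2(6130) = 12.5817
Bracket: 2^12 = 4096 < 6130 <= 2^13 = 8192
So ceil(log2(6130)) = 13

bits = ceil(log2(6130)) = ceil(12.5817) = 13 bits


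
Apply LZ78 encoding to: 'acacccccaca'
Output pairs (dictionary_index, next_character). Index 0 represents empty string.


LZ78 encoding steps:
Dictionary: {0: ''}
Step 1: w='' (idx 0), next='a' -> output (0, 'a'), add 'a' as idx 1
Step 2: w='' (idx 0), next='c' -> output (0, 'c'), add 'c' as idx 2
Step 3: w='a' (idx 1), next='c' -> output (1, 'c'), add 'ac' as idx 3
Step 4: w='c' (idx 2), next='c' -> output (2, 'c'), add 'cc' as idx 4
Step 5: w='cc' (idx 4), next='a' -> output (4, 'a'), add 'cca' as idx 5
Step 6: w='c' (idx 2), next='a' -> output (2, 'a'), add 'ca' as idx 6


Encoded: [(0, 'a'), (0, 'c'), (1, 'c'), (2, 'c'), (4, 'a'), (2, 'a')]


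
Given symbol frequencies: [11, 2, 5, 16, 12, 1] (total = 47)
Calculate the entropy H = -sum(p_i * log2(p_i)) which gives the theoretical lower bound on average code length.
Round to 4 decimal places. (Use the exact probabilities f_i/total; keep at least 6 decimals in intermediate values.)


Per-symbol terms -p_i * log2(p_i) with p_i = f_i/47:
  p = 11/47 = 0.234043: log2(p) = -2.095157, -p*log2(p) = 0.490356
  p = 2/47 = 0.042553: log2(p) = -4.554589, -p*log2(p) = 0.193812
  p = 5/47 = 0.106383: log2(p) = -3.232661, -p*log2(p) = 0.343900
  p = 16/47 = 0.340426: log2(p) = -1.554589, -p*log2(p) = 0.529222
  p = 12/47 = 0.255319: log2(p) = -1.969626, -p*log2(p) = 0.502883
  p = 1/47 = 0.021277: log2(p) = -5.554589, -p*log2(p) = 0.118183
H = 0.490356 + 0.193812 + 0.343900 + 0.529222 + 0.502883 + 0.118183 = 2.178356

H = 2.1784 bits/symbol


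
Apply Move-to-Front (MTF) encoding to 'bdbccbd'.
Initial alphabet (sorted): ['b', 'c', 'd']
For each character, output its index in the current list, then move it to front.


MTF encoding:
'b': index 0 in ['b', 'c', 'd'] -> ['b', 'c', 'd']
'd': index 2 in ['b', 'c', 'd'] -> ['d', 'b', 'c']
'b': index 1 in ['d', 'b', 'c'] -> ['b', 'd', 'c']
'c': index 2 in ['b', 'd', 'c'] -> ['c', 'b', 'd']
'c': index 0 in ['c', 'b', 'd'] -> ['c', 'b', 'd']
'b': index 1 in ['c', 'b', 'd'] -> ['b', 'c', 'd']
'd': index 2 in ['b', 'c', 'd'] -> ['d', 'b', 'c']


Output: [0, 2, 1, 2, 0, 1, 2]


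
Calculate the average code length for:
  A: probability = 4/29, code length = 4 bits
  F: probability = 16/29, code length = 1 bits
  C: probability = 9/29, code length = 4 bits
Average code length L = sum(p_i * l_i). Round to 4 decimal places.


Weighted contributions p_i * l_i:
  A: (4/29) * 4 = 16/29
  F: (16/29) * 1 = 16/29
  C: (9/29) * 4 = 36/29
Sum = (16 + 16 + 36)/29 = 68/29

L = 68/29 = 2.3448 bits/symbol


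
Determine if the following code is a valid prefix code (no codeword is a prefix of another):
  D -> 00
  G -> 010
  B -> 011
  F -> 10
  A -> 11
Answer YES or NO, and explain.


Checking each pair (does one codeword prefix another?):
  D='00' vs G='010': no prefix
  D='00' vs B='011': no prefix
  D='00' vs F='10': no prefix
  D='00' vs A='11': no prefix
  G='010' vs D='00': no prefix
  G='010' vs B='011': no prefix
  G='010' vs F='10': no prefix
  G='010' vs A='11': no prefix
  B='011' vs D='00': no prefix
  B='011' vs G='010': no prefix
  B='011' vs F='10': no prefix
  B='011' vs A='11': no prefix
  F='10' vs D='00': no prefix
  F='10' vs G='010': no prefix
  F='10' vs B='011': no prefix
  F='10' vs A='11': no prefix
  A='11' vs D='00': no prefix
  A='11' vs G='010': no prefix
  A='11' vs B='011': no prefix
  A='11' vs F='10': no prefix
No violation found over all pairs.

YES -- this is a valid prefix code. No codeword is a prefix of any other codeword.


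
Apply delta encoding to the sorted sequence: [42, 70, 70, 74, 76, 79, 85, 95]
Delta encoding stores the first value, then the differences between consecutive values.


First value: 42
Deltas:
  70 - 42 = 28
  70 - 70 = 0
  74 - 70 = 4
  76 - 74 = 2
  79 - 76 = 3
  85 - 79 = 6
  95 - 85 = 10


Delta encoded: [42, 28, 0, 4, 2, 3, 6, 10]


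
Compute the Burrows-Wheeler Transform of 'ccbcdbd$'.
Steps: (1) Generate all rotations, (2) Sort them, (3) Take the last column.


Rotations (sorted):
  0: $ccbcdbd -> last char: d
  1: bcdbd$cc -> last char: c
  2: bd$ccbcd -> last char: d
  3: cbcdbd$c -> last char: c
  4: ccbcdbd$ -> last char: $
  5: cdbd$ccb -> last char: b
  6: d$ccbcdb -> last char: b
  7: dbd$ccbc -> last char: c


BWT = dcdc$bbc


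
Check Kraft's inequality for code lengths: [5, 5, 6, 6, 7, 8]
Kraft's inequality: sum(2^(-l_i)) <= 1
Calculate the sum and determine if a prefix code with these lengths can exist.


Sum = 2^(-5) + 2^(-5) + 2^(-6) + 2^(-6) + 2^(-7) + 2^(-8)
    = 0.03125 + 0.03125 + 0.015625 + 0.015625 + 0.0078125 + 0.00390625
    = 27/256 = 0.10546875
Since 0.10546875 <= 1, Kraft's inequality IS satisfied.
A prefix code with these lengths CAN exist.

Kraft sum = 0.10546875. Satisfied.


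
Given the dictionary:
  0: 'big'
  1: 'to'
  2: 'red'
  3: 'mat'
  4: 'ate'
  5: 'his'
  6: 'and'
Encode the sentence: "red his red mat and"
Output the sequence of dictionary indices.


Look up each word in the dictionary:
  'red' -> 2
  'his' -> 5
  'red' -> 2
  'mat' -> 3
  'and' -> 6

Encoded: [2, 5, 2, 3, 6]


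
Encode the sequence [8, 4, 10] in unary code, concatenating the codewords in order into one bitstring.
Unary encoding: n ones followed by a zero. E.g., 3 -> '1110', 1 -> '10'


Encode each number as n ones followed by a terminating 0:
  8 -> 111111110 (9 bits)
  4 -> 11110 (5 bits)
  10 -> 11111111110 (11 bits)
Total length = 9 + 5 + 11 = 25 bits.

Unary([8, 4, 10]) = 1111111101111011111111110 (25 bits)


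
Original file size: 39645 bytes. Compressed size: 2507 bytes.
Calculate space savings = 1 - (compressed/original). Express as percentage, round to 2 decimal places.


ratio = compressed/original = 2507/39645 = 0.063236
savings = 1 - ratio = 1 - 0.063236 = 0.936764
as a percentage: 0.936764 * 100 = 93.68%

Space savings = 1 - 2507/39645 = 93.68%


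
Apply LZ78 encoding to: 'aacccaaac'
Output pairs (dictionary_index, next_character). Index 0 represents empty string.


LZ78 encoding steps:
Dictionary: {0: ''}
Step 1: w='' (idx 0), next='a' -> output (0, 'a'), add 'a' as idx 1
Step 2: w='a' (idx 1), next='c' -> output (1, 'c'), add 'ac' as idx 2
Step 3: w='' (idx 0), next='c' -> output (0, 'c'), add 'c' as idx 3
Step 4: w='c' (idx 3), next='a' -> output (3, 'a'), add 'ca' as idx 4
Step 5: w='a' (idx 1), next='a' -> output (1, 'a'), add 'aa' as idx 5
Step 6: w='c' (idx 3), end of input -> output (3, '')


Encoded: [(0, 'a'), (1, 'c'), (0, 'c'), (3, 'a'), (1, 'a'), (3, '')]


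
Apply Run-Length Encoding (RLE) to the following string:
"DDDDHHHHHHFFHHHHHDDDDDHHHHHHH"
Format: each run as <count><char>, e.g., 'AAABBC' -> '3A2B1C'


Scanning runs left to right:
  i=0: run of 'D' x 4 -> '4D'
  i=4: run of 'H' x 6 -> '6H'
  i=10: run of 'F' x 2 -> '2F'
  i=12: run of 'H' x 5 -> '5H'
  i=17: run of 'D' x 5 -> '5D'
  i=22: run of 'H' x 7 -> '7H'

RLE = 4D6H2F5H5D7H


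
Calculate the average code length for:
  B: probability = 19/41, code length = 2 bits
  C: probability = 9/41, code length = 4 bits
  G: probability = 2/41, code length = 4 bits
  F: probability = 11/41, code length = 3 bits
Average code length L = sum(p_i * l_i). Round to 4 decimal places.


Weighted contributions p_i * l_i:
  B: (19/41) * 2 = 38/41
  C: (9/41) * 4 = 36/41
  G: (2/41) * 4 = 8/41
  F: (11/41) * 3 = 33/41
Sum = (38 + 36 + 8 + 33)/41 = 115/41

L = 115/41 = 2.8049 bits/symbol


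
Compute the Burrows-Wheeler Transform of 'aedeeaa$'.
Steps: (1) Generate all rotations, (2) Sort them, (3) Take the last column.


Rotations (sorted):
  0: $aedeeaa -> last char: a
  1: a$aedeea -> last char: a
  2: aa$aedee -> last char: e
  3: aedeeaa$ -> last char: $
  4: deeaa$ae -> last char: e
  5: eaa$aede -> last char: e
  6: edeeaa$a -> last char: a
  7: eeaa$aed -> last char: d


BWT = aae$eead


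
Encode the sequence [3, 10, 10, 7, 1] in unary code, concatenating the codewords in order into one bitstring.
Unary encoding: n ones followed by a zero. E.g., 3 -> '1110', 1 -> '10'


Encode each number as n ones followed by a terminating 0:
  3 -> 1110 (4 bits)
  10 -> 11111111110 (11 bits)
  10 -> 11111111110 (11 bits)
  7 -> 11111110 (8 bits)
  1 -> 10 (2 bits)
Total length = 4 + 11 + 11 + 8 + 2 = 36 bits.

Unary([3, 10, 10, 7, 1]) = 111011111111110111111111101111111010 (36 bits)


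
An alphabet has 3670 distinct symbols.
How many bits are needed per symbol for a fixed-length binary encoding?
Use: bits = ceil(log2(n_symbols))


log2(3670) = 11.8416
Bracket: 2^11 = 2048 < 3670 <= 2^12 = 4096
So ceil(log2(3670)) = 12

bits = ceil(log2(3670)) = ceil(11.8416) = 12 bits


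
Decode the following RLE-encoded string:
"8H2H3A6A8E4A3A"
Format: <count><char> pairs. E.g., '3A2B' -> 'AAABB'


Expanding each <count><char> pair:
  8H -> 'HHHHHHHH'
  2H -> 'HH'
  3A -> 'AAA'
  6A -> 'AAAAAA'
  8E -> 'EEEEEEEE'
  4A -> 'AAAA'
  3A -> 'AAA'

Decoded = HHHHHHHHHHAAAAAAAAAEEEEEEEEAAAAAAA


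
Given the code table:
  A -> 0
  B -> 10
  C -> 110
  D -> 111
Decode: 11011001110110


Decoding:
110 -> C
110 -> C
0 -> A
111 -> D
0 -> A
110 -> C


Result: CCADAC


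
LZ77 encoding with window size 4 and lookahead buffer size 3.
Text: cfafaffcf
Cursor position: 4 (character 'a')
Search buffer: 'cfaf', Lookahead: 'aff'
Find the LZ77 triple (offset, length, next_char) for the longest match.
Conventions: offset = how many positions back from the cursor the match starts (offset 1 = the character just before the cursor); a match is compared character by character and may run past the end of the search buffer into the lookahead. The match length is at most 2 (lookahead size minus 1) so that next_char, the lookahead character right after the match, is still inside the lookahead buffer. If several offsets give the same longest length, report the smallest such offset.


Try each offset into the search buffer:
  offset=1 (pos 3, char 'f'): match length 0
  offset=2 (pos 2, char 'a'): match length 2
  offset=3 (pos 1, char 'f'): match length 0
  offset=4 (pos 0, char 'c'): match length 0
Longest match has length 2 at offset 2.
next_char = character at position 4 + 2 = 6 -> 'f'

Best match: offset=2, length=2 (matching 'af' starting at position 2)
LZ77 triple: (2, 2, 'f')


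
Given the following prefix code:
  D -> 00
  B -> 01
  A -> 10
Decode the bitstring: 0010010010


Decoding step by step:
Bits 00 -> D
Bits 10 -> A
Bits 01 -> B
Bits 00 -> D
Bits 10 -> A


Decoded message: DABDA


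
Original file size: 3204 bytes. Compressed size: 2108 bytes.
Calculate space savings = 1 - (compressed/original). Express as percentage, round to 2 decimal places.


ratio = compressed/original = 2108/3204 = 0.657928
savings = 1 - ratio = 1 - 0.657928 = 0.342072
as a percentage: 0.342072 * 100 = 34.21%

Space savings = 1 - 2108/3204 = 34.21%


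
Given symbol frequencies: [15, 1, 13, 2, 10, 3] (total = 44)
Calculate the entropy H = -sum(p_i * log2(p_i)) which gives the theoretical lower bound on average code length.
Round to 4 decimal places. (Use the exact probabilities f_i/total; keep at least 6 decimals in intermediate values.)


Per-symbol terms -p_i * log2(p_i) with p_i = f_i/44:
  p = 15/44 = 0.340909: log2(p) = -1.552541, -p*log2(p) = 0.529275
  p = 1/44 = 0.022727: log2(p) = -5.459432, -p*log2(p) = 0.124078
  p = 13/44 = 0.295455: log2(p) = -1.758992, -p*log2(p) = 0.519702
  p = 2/44 = 0.045455: log2(p) = -4.459432, -p*log2(p) = 0.202701
  p = 10/44 = 0.227273: log2(p) = -2.137504, -p*log2(p) = 0.485796
  p = 3/44 = 0.068182: log2(p) = -3.874469, -p*log2(p) = 0.264168
H = 0.529275 + 0.124078 + 0.519702 + 0.202701 + 0.485796 + 0.264168 = 2.125720

H = 2.1257 bits/symbol


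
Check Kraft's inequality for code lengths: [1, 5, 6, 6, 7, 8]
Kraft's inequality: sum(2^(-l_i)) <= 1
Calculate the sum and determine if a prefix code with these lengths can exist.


Sum = 2^(-1) + 2^(-5) + 2^(-6) + 2^(-6) + 2^(-7) + 2^(-8)
    = 0.5 + 0.03125 + 0.015625 + 0.015625 + 0.0078125 + 0.00390625
    = 147/256 = 0.57421875
Since 0.57421875 <= 1, Kraft's inequality IS satisfied.
A prefix code with these lengths CAN exist.

Kraft sum = 0.57421875. Satisfied.


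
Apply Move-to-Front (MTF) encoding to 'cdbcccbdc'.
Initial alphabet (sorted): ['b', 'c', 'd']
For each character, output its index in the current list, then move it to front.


MTF encoding:
'c': index 1 in ['b', 'c', 'd'] -> ['c', 'b', 'd']
'd': index 2 in ['c', 'b', 'd'] -> ['d', 'c', 'b']
'b': index 2 in ['d', 'c', 'b'] -> ['b', 'd', 'c']
'c': index 2 in ['b', 'd', 'c'] -> ['c', 'b', 'd']
'c': index 0 in ['c', 'b', 'd'] -> ['c', 'b', 'd']
'c': index 0 in ['c', 'b', 'd'] -> ['c', 'b', 'd']
'b': index 1 in ['c', 'b', 'd'] -> ['b', 'c', 'd']
'd': index 2 in ['b', 'c', 'd'] -> ['d', 'b', 'c']
'c': index 2 in ['d', 'b', 'c'] -> ['c', 'd', 'b']


Output: [1, 2, 2, 2, 0, 0, 1, 2, 2]


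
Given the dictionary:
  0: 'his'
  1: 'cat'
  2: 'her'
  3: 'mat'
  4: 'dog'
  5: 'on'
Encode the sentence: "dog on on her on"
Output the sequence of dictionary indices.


Look up each word in the dictionary:
  'dog' -> 4
  'on' -> 5
  'on' -> 5
  'her' -> 2
  'on' -> 5

Encoded: [4, 5, 5, 2, 5]


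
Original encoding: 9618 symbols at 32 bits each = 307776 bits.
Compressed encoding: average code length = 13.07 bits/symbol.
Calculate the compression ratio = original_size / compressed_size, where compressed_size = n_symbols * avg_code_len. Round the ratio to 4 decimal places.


original_size = n_symbols * orig_bits = 9618 * 32 = 307776 bits
compressed_size = n_symbols * avg_code_len = 9618 * 13.07 = 125707.26 bits
ratio = original_size / compressed_size = 307776 / 125707.26 = 2.4484

Compression ratio = 2.4484


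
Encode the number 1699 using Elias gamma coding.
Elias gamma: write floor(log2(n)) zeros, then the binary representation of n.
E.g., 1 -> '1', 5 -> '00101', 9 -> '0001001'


num_bits = floor(log2(1699)) + 1 = 11
leading_zeros = num_bits - 1 = 10
binary(1699) = 11010100011

Elias gamma(1699) = '0000000000' + '11010100011' = 000000000011010100011 (21 bits)


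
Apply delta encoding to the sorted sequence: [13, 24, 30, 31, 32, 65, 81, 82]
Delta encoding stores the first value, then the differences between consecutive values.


First value: 13
Deltas:
  24 - 13 = 11
  30 - 24 = 6
  31 - 30 = 1
  32 - 31 = 1
  65 - 32 = 33
  81 - 65 = 16
  82 - 81 = 1


Delta encoded: [13, 11, 6, 1, 1, 33, 16, 1]


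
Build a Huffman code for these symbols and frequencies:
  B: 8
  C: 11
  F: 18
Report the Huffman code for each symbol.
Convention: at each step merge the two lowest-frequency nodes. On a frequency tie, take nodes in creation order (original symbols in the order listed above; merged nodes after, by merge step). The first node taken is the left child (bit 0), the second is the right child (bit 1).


Huffman tree construction:
Step 1: Merge B(8) + C(11) = 19
Step 2: Merge F(18) + (B+C)(19) = 37
Read each symbol's code off the tree from the root (left child = 0, right child = 1).

Codes:
  B: 10 (length 2)
  C: 11 (length 2)
  F: 0 (length 1)
Average code length: 56/37 = 1.5135 bits/symbol


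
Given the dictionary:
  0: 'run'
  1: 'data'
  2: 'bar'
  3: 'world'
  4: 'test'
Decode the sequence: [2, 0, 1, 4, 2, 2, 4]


Look up each index in the dictionary:
  2 -> 'bar'
  0 -> 'run'
  1 -> 'data'
  4 -> 'test'
  2 -> 'bar'
  2 -> 'bar'
  4 -> 'test'

Decoded: "bar run data test bar bar test"


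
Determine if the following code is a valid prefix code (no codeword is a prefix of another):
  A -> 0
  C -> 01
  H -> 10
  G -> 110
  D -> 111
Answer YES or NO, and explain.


Checking each pair (does one codeword prefix another?):
  A='0' vs C='01': prefix -- VIOLATION

NO -- this is NOT a valid prefix code. A (0) is a prefix of C (01).


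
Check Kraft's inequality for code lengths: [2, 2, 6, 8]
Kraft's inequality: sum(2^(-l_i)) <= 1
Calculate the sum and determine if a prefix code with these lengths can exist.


Sum = 2^(-2) + 2^(-2) + 2^(-6) + 2^(-8)
    = 0.25 + 0.25 + 0.015625 + 0.00390625
    = 133/256 = 0.51953125
Since 0.51953125 <= 1, Kraft's inequality IS satisfied.
A prefix code with these lengths CAN exist.

Kraft sum = 0.51953125. Satisfied.


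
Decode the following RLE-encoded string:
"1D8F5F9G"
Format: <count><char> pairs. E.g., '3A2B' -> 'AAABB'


Expanding each <count><char> pair:
  1D -> 'D'
  8F -> 'FFFFFFFF'
  5F -> 'FFFFF'
  9G -> 'GGGGGGGGG'

Decoded = DFFFFFFFFFFFFFGGGGGGGGG


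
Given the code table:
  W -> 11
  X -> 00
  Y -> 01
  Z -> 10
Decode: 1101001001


Decoding:
11 -> W
01 -> Y
00 -> X
10 -> Z
01 -> Y


Result: WYXZY


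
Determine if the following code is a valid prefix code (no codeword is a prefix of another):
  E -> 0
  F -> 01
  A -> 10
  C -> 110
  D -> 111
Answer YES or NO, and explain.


Checking each pair (does one codeword prefix another?):
  E='0' vs F='01': prefix -- VIOLATION

NO -- this is NOT a valid prefix code. E (0) is a prefix of F (01).


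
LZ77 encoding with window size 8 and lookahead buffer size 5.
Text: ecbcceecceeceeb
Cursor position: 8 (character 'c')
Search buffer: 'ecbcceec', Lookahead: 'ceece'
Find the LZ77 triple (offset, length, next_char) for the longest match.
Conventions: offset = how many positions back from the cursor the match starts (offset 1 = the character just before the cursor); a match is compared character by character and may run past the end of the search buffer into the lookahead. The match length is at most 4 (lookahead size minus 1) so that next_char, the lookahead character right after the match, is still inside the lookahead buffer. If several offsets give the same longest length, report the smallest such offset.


Try each offset into the search buffer:
  offset=1 (pos 7, char 'c'): match length 1
  offset=2 (pos 6, char 'e'): match length 0
  offset=3 (pos 5, char 'e'): match length 0
  offset=4 (pos 4, char 'c'): match length 4
  offset=5 (pos 3, char 'c'): match length 1
  offset=6 (pos 2, char 'b'): match length 0
  offset=7 (pos 1, char 'c'): match length 1
  offset=8 (pos 0, char 'e'): match length 0
Longest match has length 4 at offset 4.
next_char = character at position 8 + 4 = 12 -> 'e'

Best match: offset=4, length=4 (matching 'ceec' starting at position 4)
LZ77 triple: (4, 4, 'e')


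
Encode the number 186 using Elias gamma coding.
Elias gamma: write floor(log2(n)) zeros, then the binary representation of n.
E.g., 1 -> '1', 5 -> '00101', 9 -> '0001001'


num_bits = floor(log2(186)) + 1 = 8
leading_zeros = num_bits - 1 = 7
binary(186) = 10111010

Elias gamma(186) = '0000000' + '10111010' = 000000010111010 (15 bits)


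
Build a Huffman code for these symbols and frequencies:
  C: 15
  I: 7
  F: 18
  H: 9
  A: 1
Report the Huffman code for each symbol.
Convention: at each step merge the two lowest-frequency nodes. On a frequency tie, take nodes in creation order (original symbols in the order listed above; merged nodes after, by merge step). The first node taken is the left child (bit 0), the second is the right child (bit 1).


Huffman tree construction:
Step 1: Merge A(1) + I(7) = 8
Step 2: Merge (A+I)(8) + H(9) = 17
Step 3: Merge C(15) + ((A+I)+H)(17) = 32
Step 4: Merge F(18) + (C+((A+I)+H))(32) = 50
Read each symbol's code off the tree from the root (left child = 0, right child = 1).

Codes:
  C: 10 (length 2)
  I: 1101 (length 4)
  F: 0 (length 1)
  H: 111 (length 3)
  A: 1100 (length 4)
Average code length: 107/50 = 2.1400 bits/symbol


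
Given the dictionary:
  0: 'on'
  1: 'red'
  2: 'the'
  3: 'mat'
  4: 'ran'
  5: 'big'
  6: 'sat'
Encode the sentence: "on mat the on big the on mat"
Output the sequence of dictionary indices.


Look up each word in the dictionary:
  'on' -> 0
  'mat' -> 3
  'the' -> 2
  'on' -> 0
  'big' -> 5
  'the' -> 2
  'on' -> 0
  'mat' -> 3

Encoded: [0, 3, 2, 0, 5, 2, 0, 3]


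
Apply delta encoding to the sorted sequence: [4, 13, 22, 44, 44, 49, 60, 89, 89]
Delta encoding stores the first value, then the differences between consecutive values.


First value: 4
Deltas:
  13 - 4 = 9
  22 - 13 = 9
  44 - 22 = 22
  44 - 44 = 0
  49 - 44 = 5
  60 - 49 = 11
  89 - 60 = 29
  89 - 89 = 0


Delta encoded: [4, 9, 9, 22, 0, 5, 11, 29, 0]


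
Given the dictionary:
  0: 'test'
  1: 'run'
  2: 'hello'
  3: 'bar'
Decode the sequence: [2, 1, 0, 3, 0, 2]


Look up each index in the dictionary:
  2 -> 'hello'
  1 -> 'run'
  0 -> 'test'
  3 -> 'bar'
  0 -> 'test'
  2 -> 'hello'

Decoded: "hello run test bar test hello"


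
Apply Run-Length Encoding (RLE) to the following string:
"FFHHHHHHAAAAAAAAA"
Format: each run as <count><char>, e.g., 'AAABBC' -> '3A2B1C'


Scanning runs left to right:
  i=0: run of 'F' x 2 -> '2F'
  i=2: run of 'H' x 6 -> '6H'
  i=8: run of 'A' x 9 -> '9A'

RLE = 2F6H9A


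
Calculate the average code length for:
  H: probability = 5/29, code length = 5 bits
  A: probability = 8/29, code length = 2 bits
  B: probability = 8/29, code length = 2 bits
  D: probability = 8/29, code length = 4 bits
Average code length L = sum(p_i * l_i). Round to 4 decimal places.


Weighted contributions p_i * l_i:
  H: (5/29) * 5 = 25/29
  A: (8/29) * 2 = 16/29
  B: (8/29) * 2 = 16/29
  D: (8/29) * 4 = 32/29
Sum = (25 + 16 + 16 + 32)/29 = 89/29

L = 89/29 = 3.0690 bits/symbol


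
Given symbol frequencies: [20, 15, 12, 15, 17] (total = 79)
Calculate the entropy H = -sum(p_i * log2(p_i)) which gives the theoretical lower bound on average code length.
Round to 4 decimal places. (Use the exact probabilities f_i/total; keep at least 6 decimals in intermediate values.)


Per-symbol terms -p_i * log2(p_i) with p_i = f_i/79:
  p = 20/79 = 0.253165: log2(p) = -1.981853, -p*log2(p) = 0.501735
  p = 15/79 = 0.189873: log2(p) = -2.396890, -p*log2(p) = 0.455106
  p = 12/79 = 0.151899: log2(p) = -2.718818, -p*log2(p) = 0.412985
  p = 15/79 = 0.189873: log2(p) = -2.396890, -p*log2(p) = 0.455106
  p = 17/79 = 0.215190: log2(p) = -2.216318, -p*log2(p) = 0.476929
H = 0.501735 + 0.455106 + 0.412985 + 0.455106 + 0.476929 = 2.301861

H = 2.3019 bits/symbol


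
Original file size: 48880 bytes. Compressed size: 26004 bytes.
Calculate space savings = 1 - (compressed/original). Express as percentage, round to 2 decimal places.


ratio = compressed/original = 26004/48880 = 0.531997
savings = 1 - ratio = 1 - 0.531997 = 0.468003
as a percentage: 0.468003 * 100 = 46.8%

Space savings = 1 - 26004/48880 = 46.8%


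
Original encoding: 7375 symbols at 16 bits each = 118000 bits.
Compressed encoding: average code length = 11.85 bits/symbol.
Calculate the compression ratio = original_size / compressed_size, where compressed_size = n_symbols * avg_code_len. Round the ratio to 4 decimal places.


original_size = n_symbols * orig_bits = 7375 * 16 = 118000 bits
compressed_size = n_symbols * avg_code_len = 7375 * 11.85 = 87393.75 bits
ratio = original_size / compressed_size = 118000 / 87393.75 = 1.3502

Compression ratio = 1.3502


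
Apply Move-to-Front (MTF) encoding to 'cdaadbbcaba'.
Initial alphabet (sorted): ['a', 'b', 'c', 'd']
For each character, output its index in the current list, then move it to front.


MTF encoding:
'c': index 2 in ['a', 'b', 'c', 'd'] -> ['c', 'a', 'b', 'd']
'd': index 3 in ['c', 'a', 'b', 'd'] -> ['d', 'c', 'a', 'b']
'a': index 2 in ['d', 'c', 'a', 'b'] -> ['a', 'd', 'c', 'b']
'a': index 0 in ['a', 'd', 'c', 'b'] -> ['a', 'd', 'c', 'b']
'd': index 1 in ['a', 'd', 'c', 'b'] -> ['d', 'a', 'c', 'b']
'b': index 3 in ['d', 'a', 'c', 'b'] -> ['b', 'd', 'a', 'c']
'b': index 0 in ['b', 'd', 'a', 'c'] -> ['b', 'd', 'a', 'c']
'c': index 3 in ['b', 'd', 'a', 'c'] -> ['c', 'b', 'd', 'a']
'a': index 3 in ['c', 'b', 'd', 'a'] -> ['a', 'c', 'b', 'd']
'b': index 2 in ['a', 'c', 'b', 'd'] -> ['b', 'a', 'c', 'd']
'a': index 1 in ['b', 'a', 'c', 'd'] -> ['a', 'b', 'c', 'd']


Output: [2, 3, 2, 0, 1, 3, 0, 3, 3, 2, 1]


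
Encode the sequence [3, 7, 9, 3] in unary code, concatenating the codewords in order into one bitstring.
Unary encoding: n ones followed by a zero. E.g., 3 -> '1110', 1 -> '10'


Encode each number as n ones followed by a terminating 0:
  3 -> 1110 (4 bits)
  7 -> 11111110 (8 bits)
  9 -> 1111111110 (10 bits)
  3 -> 1110 (4 bits)
Total length = 4 + 8 + 10 + 4 = 26 bits.

Unary([3, 7, 9, 3]) = 11101111111011111111101110 (26 bits)


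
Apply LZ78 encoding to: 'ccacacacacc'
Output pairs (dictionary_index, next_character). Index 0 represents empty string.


LZ78 encoding steps:
Dictionary: {0: ''}
Step 1: w='' (idx 0), next='c' -> output (0, 'c'), add 'c' as idx 1
Step 2: w='c' (idx 1), next='a' -> output (1, 'a'), add 'ca' as idx 2
Step 3: w='ca' (idx 2), next='c' -> output (2, 'c'), add 'cac' as idx 3
Step 4: w='' (idx 0), next='a' -> output (0, 'a'), add 'a' as idx 4
Step 5: w='cac' (idx 3), next='c' -> output (3, 'c'), add 'cacc' as idx 5


Encoded: [(0, 'c'), (1, 'a'), (2, 'c'), (0, 'a'), (3, 'c')]


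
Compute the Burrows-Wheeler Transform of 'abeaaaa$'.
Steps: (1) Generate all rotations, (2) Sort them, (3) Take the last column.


Rotations (sorted):
  0: $abeaaaa -> last char: a
  1: a$abeaaa -> last char: a
  2: aa$abeaa -> last char: a
  3: aaa$abea -> last char: a
  4: aaaa$abe -> last char: e
  5: abeaaaa$ -> last char: $
  6: beaaaa$a -> last char: a
  7: eaaaa$ab -> last char: b


BWT = aaaae$ab


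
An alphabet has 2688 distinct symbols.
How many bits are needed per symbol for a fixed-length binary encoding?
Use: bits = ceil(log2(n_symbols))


log2(2688) = 11.3923
Bracket: 2^11 = 2048 < 2688 <= 2^12 = 4096
So ceil(log2(2688)) = 12

bits = ceil(log2(2688)) = ceil(11.3923) = 12 bits


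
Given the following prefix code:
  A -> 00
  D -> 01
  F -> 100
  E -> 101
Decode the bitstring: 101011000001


Decoding step by step:
Bits 101 -> E
Bits 01 -> D
Bits 100 -> F
Bits 00 -> A
Bits 01 -> D


Decoded message: EDFAD


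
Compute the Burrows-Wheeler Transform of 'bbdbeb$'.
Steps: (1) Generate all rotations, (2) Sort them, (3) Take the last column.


Rotations (sorted):
  0: $bbdbeb -> last char: b
  1: b$bbdbe -> last char: e
  2: bbdbeb$ -> last char: $
  3: bdbeb$b -> last char: b
  4: beb$bbd -> last char: d
  5: dbeb$bb -> last char: b
  6: eb$bbdb -> last char: b


BWT = be$bdbb
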